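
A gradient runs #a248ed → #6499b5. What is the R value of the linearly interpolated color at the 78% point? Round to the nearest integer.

114

R₁ = 162 (from #a248ed), R₂ = 100 (from #6499b5).
R = 162 + 0.78 × (100 − 162) = 113.64 → 114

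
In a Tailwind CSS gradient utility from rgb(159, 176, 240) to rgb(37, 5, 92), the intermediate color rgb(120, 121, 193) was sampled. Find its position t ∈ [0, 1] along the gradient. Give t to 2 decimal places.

Invert the lerp on the G channel (largest span, 171): t = (121 − 176) / (5 − 176) = -55/-171 = 0.32164.
Check on R: (120 − 159)/(37 − 159) = 0.3197 ✓

0.32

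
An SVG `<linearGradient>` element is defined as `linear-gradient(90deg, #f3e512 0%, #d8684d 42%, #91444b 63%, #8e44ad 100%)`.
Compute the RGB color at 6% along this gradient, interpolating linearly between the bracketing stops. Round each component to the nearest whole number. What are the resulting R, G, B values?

(239, 211, 26)

6% lies between the 0% and 42% stops, so the local fraction is t = (6 − 0)/(42 − 0) = 6/42 ≈ 0.1429.
#f3e512 → (243, 229, 18); #d8684d → (216, 104, 77).
R = 243 + 0.1429 × (216 − 243) = 239.142 → 239
G = 229 + 0.1429 × (104 − 229) = 211.137 → 211
B = 18 + 0.1429 × (77 − 18) = 26.431 → 26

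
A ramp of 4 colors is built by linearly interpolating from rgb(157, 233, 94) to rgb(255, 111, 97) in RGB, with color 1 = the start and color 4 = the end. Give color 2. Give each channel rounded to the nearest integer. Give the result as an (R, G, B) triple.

With 4 swatches and endpoints inclusive, swatch 2 sits at t = (2 − 1)/(4 − 1) = 1/3 ≈ 0.3333.
R = 157 + 0.3333 × (255 − 157) = 189.663 → 190
G = 233 + 0.3333 × (111 − 233) = 192.337 → 192
B = 94 + 0.3333 × (97 − 94) = 95 → 95

(190, 192, 95)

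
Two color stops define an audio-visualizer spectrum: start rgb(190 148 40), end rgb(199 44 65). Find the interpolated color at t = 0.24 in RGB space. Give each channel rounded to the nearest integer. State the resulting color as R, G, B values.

(192, 123, 46)

R = 190 + 0.24 × (199 − 190) = 190 + 0.24 × 9 = 192.16 → 192
G = 148 + 0.24 × (44 − 148) = 148 + 0.24 × -104 = 123.04 → 123
B = 40 + 0.24 × (65 − 40) = 40 + 0.24 × 25 = 46 → 46
So the blended color is (192, 123, 46), about #c07b2e.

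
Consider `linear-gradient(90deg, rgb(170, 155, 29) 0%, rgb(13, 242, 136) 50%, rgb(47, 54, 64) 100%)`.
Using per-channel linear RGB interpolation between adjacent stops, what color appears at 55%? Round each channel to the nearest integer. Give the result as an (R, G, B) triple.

(16, 223, 129)

55% lies between the 50% and 100% stops, so the local fraction is t = (55 − 50)/(100 − 50) = 5/50 ≈ 0.1.
R = 13 + 0.1 × (47 − 13) = 16.4 → 16
G = 242 + 0.1 × (54 − 242) = 223.2 → 223
B = 136 + 0.1 × (64 − 136) = 128.8 → 129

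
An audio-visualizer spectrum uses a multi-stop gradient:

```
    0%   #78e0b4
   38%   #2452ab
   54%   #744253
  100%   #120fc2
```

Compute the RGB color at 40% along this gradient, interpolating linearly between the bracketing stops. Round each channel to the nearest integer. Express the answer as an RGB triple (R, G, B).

40% lies between the 38% and 54% stops, so the local fraction is t = (40 − 38)/(54 − 38) = 2/16 ≈ 0.125.
#2452ab → (36, 82, 171); #744253 → (116, 66, 83).
R = 36 + 0.125 × (116 − 36) = 46 → 46
G = 82 + 0.125 × (66 − 82) = 80 → 80
B = 171 + 0.125 × (83 − 171) = 160 → 160

(46, 80, 160)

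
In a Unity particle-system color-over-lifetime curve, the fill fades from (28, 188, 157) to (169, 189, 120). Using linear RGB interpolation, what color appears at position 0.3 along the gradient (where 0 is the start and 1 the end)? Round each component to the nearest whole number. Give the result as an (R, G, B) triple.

(70, 188, 146)

R = 28 + 0.3 × (169 − 28) = 28 + 0.3 × 141 = 70.3 → 70
G = 188 + 0.3 × (189 − 188) = 188 + 0.3 × 1 = 188.3 → 188
B = 157 + 0.3 × (120 − 157) = 157 + 0.3 × -37 = 145.9 → 146
So the blended color is (70, 188, 146), about #46bc92.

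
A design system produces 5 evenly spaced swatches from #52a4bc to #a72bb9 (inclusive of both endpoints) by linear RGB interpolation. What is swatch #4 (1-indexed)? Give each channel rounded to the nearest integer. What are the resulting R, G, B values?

With 5 swatches and endpoints inclusive, swatch 4 sits at t = (4 − 1)/(5 − 1) = 3/4 ≈ 0.75.
#52a4bc → (82, 164, 188); #a72bb9 → (167, 43, 185).
R = 82 + 0.75 × (167 − 82) = 145.75 → 146
G = 164 + 0.75 × (43 − 164) = 73.25 → 73
B = 188 + 0.75 × (185 − 188) = 185.75 → 186

(146, 73, 186)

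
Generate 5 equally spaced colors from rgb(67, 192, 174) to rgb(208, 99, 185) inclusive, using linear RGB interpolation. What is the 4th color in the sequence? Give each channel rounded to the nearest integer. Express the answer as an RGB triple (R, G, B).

(173, 122, 182)

With 5 swatches and endpoints inclusive, swatch 4 sits at t = (4 − 1)/(5 − 1) = 3/4 ≈ 0.75.
R = 67 + 0.75 × (208 − 67) = 172.75 → 173
G = 192 + 0.75 × (99 − 192) = 122.25 → 122
B = 174 + 0.75 × (185 − 174) = 182.25 → 182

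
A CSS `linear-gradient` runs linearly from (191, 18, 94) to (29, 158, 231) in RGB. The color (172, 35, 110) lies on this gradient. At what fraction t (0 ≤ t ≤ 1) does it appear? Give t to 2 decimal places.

0.12

Invert the lerp on the R channel (largest span, 162): t = (172 − 191) / (29 − 191) = -19/-162 = 0.11728.
Check on G: (35 − 18)/(158 − 18) = 0.1214 ✓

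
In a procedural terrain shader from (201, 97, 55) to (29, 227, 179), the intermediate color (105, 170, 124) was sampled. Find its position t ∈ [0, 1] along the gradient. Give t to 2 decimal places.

Invert the lerp on the R channel (largest span, 172): t = (105 − 201) / (29 − 201) = -96/-172 = 0.55814.
Check on G: (170 − 97)/(227 − 97) = 0.5615 ✓

0.56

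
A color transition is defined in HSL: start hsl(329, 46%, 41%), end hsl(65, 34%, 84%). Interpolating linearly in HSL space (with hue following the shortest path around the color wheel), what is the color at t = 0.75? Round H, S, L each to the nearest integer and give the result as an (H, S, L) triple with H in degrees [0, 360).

Hue: 65 − 329 = -264°, but |-264| > 180 so the shorter arc goes the other way: Δh = -264 + 360 = 96°.
H = 329 + 0.75 × (96) = 401 → 401 → 401 mod 360 = 41°
S = 46 + 0.75 × (34 − 46) = 37 → 37%
L = 41 + 0.75 × (84 − 41) = 73.25 → 73%

(41, 37, 73)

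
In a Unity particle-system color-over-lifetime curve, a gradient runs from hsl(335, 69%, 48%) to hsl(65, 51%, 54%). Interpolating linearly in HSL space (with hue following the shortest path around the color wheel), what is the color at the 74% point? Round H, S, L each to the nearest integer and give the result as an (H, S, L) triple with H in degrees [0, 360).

(42, 56, 52)

Hue: 65 − 335 = -270°, but |-270| > 180 so the shorter arc goes the other way: Δh = -270 + 360 = 90°.
H = 335 + 0.74 × (90) = 401.6 → 402 → 402 mod 360 = 42°
S = 69 + 0.74 × (51 − 69) = 55.68 → 56%
L = 48 + 0.74 × (54 − 48) = 52.44 → 52%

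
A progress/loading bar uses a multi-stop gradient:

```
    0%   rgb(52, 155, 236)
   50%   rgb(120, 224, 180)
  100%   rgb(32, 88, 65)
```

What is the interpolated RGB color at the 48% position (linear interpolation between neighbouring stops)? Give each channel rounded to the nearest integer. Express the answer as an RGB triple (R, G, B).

(117, 221, 182)

48% lies between the 0% and 50% stops, so the local fraction is t = (48 − 0)/(50 − 0) = 48/50 ≈ 0.96.
R = 52 + 0.96 × (120 − 52) = 117.28 → 117
G = 155 + 0.96 × (224 − 155) = 221.24 → 221
B = 236 + 0.96 × (180 − 236) = 182.24 → 182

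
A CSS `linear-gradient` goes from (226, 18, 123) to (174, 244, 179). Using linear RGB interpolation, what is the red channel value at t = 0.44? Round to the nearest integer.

203

R = 226 + 0.44 × (174 − 226) = 203.12 → 203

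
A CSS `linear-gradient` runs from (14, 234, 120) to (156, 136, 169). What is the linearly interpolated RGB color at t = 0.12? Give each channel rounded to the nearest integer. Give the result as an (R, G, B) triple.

(31, 222, 126)

R = 14 + 0.12 × (156 − 14) = 14 + 0.12 × 142 = 31.04 → 31
G = 234 + 0.12 × (136 − 234) = 234 + 0.12 × -98 = 222.24 → 222
B = 120 + 0.12 × (169 − 120) = 120 + 0.12 × 49 = 125.88 → 126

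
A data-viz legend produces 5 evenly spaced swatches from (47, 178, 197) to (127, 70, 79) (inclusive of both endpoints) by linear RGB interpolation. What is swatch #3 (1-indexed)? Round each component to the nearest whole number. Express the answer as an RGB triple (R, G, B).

(87, 124, 138)

With 5 swatches and endpoints inclusive, swatch 3 sits at t = (3 − 1)/(5 − 1) = 2/4 ≈ 0.5.
R = 47 + 0.5 × (127 − 47) = 87 → 87
G = 178 + 0.5 × (70 − 178) = 124 → 124
B = 197 + 0.5 × (79 − 197) = 138 → 138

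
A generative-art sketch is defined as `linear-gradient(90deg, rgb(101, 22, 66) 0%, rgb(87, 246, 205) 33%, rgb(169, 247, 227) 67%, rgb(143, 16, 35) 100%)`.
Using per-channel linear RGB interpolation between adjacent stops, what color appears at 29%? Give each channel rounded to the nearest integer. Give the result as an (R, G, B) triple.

(89, 219, 188)

29% lies between the 0% and 33% stops, so the local fraction is t = (29 − 0)/(33 − 0) = 29/33 ≈ 0.8788.
R = 101 + 0.8788 × (87 − 101) = 88.697 → 89
G = 22 + 0.8788 × (246 − 22) = 218.851 → 219
B = 66 + 0.8788 × (205 − 66) = 188.153 → 188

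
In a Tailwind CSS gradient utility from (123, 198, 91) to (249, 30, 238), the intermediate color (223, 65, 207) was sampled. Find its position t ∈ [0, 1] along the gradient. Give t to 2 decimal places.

Invert the lerp on the G channel (largest span, 168): t = (65 − 198) / (30 − 198) = -133/-168 = 0.79167.
Check on R: (223 − 123)/(249 − 123) = 0.7937 ✓

0.79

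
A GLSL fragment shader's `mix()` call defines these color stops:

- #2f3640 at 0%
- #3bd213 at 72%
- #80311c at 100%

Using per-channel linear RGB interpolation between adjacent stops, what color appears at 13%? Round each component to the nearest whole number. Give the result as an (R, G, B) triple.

13% lies between the 0% and 72% stops, so the local fraction is t = (13 − 0)/(72 − 0) = 13/72 ≈ 0.1806.
#2f3640 → (47, 54, 64); #3bd213 → (59, 210, 19).
R = 47 + 0.1806 × (59 − 47) = 49.167 → 49
G = 54 + 0.1806 × (210 − 54) = 82.174 → 82
B = 64 + 0.1806 × (19 − 64) = 55.873 → 56

(49, 82, 56)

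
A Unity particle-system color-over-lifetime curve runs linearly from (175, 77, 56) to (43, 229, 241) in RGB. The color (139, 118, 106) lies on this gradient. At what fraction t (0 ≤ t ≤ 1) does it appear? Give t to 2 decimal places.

0.27

Invert the lerp on the B channel (largest span, 185): t = (106 − 56) / (241 − 56) = 50/185 = 0.27027.
Check on R: (139 − 175)/(43 − 175) = 0.2727 ✓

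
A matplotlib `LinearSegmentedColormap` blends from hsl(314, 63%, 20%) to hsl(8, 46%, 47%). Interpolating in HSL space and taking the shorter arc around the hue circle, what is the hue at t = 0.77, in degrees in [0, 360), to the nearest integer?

356

Hue: 8 − 314 = -306°, but |-306| > 180 so the shorter arc goes the other way: Δh = -306 + 360 = 54°.
H = 314 + 0.77 × (54) = 355.58 → 356°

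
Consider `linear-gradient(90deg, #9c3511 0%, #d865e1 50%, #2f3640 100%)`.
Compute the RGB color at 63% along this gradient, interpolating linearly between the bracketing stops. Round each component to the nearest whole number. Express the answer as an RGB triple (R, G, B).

(172, 89, 183)

63% lies between the 50% and 100% stops, so the local fraction is t = (63 − 50)/(100 − 50) = 13/50 ≈ 0.26.
#d865e1 → (216, 101, 225); #2f3640 → (47, 54, 64).
R = 216 + 0.26 × (47 − 216) = 172.06 → 172
G = 101 + 0.26 × (54 − 101) = 88.78 → 89
B = 225 + 0.26 × (64 − 225) = 183.14 → 183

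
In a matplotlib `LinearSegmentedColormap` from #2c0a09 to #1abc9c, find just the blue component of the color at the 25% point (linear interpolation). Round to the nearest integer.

46

B₁ = 9 (from #2c0a09), B₂ = 156 (from #1abc9c).
B = 9 + 0.25 × (156 − 9) = 45.75 → 46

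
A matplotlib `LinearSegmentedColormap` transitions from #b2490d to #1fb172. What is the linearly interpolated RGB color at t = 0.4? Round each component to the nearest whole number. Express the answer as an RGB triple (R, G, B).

(119, 115, 53)

#b2490d → (178, 73, 13); #1fb172 → (31, 177, 114).
R = 178 + 0.4 × (31 − 178) = 178 + 0.4 × -147 = 119.2 → 119
G = 73 + 0.4 × (177 − 73) = 73 + 0.4 × 104 = 114.6 → 115
B = 13 + 0.4 × (114 − 13) = 13 + 0.4 × 101 = 53.4 → 53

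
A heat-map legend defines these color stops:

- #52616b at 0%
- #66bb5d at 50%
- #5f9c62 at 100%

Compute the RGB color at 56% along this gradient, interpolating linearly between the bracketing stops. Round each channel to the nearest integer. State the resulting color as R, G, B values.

56% lies between the 50% and 100% stops, so the local fraction is t = (56 − 50)/(100 − 50) = 6/50 ≈ 0.12.
#66bb5d → (102, 187, 93); #5f9c62 → (95, 156, 98).
R = 102 + 0.12 × (95 − 102) = 101.16 → 101
G = 187 + 0.12 × (156 − 187) = 183.28 → 183
B = 93 + 0.12 × (98 − 93) = 93.6 → 94

(101, 183, 94)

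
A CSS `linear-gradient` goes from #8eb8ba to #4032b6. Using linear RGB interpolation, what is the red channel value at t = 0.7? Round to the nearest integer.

87

R₁ = 142 (from #8eb8ba), R₂ = 64 (from #4032b6).
R = 142 + 0.7 × (64 − 142) = 87.4 → 87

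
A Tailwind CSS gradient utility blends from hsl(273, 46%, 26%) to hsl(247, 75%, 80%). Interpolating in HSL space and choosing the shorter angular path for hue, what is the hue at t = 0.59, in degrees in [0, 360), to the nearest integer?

258

Hue arc: Δh = 247 − 273 = -26° (|Δh| ≤ 180, already the shorter path).
H = 273 + 0.59 × (-26) = 257.66 → 258°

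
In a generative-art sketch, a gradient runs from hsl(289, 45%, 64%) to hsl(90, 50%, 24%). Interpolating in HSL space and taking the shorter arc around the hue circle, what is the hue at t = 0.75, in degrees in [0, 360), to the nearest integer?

50

Hue: 90 − 289 = -199°, but |-199| > 180 so the shorter arc goes the other way: Δh = -199 + 360 = 161°.
H = 289 + 0.75 × (161) = 409.75 → 410 → 410 mod 360 = 50°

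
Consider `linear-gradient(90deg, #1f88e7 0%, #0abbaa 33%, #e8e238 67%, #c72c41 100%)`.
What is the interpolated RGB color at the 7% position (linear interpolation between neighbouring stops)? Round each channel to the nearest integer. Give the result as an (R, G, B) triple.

(27, 147, 218)

7% lies between the 0% and 33% stops, so the local fraction is t = (7 − 0)/(33 − 0) = 7/33 ≈ 0.2121.
#1f88e7 → (31, 136, 231); #0abbaa → (10, 187, 170).
R = 31 + 0.2121 × (10 − 31) = 26.546 → 27
G = 136 + 0.2121 × (187 − 136) = 146.817 → 147
B = 231 + 0.2121 × (170 − 231) = 218.062 → 218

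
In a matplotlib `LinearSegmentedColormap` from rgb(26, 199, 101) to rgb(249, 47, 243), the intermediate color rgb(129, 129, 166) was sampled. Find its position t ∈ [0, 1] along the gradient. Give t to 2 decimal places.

0.46

Invert the lerp on the R channel (largest span, 223): t = (129 − 26) / (249 − 26) = 103/223 = 0.46188.
Check on G: (129 − 199)/(47 − 199) = 0.4605 ✓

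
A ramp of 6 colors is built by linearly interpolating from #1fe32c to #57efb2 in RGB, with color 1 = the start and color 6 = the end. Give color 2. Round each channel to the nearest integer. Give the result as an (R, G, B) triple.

(42, 229, 71)

With 6 swatches and endpoints inclusive, swatch 2 sits at t = (2 − 1)/(6 − 1) = 1/5 ≈ 0.2.
#1fe32c → (31, 227, 44); #57efb2 → (87, 239, 178).
R = 31 + 0.2 × (87 − 31) = 42.2 → 42
G = 227 + 0.2 × (239 − 227) = 229.4 → 229
B = 44 + 0.2 × (178 − 44) = 70.8 → 71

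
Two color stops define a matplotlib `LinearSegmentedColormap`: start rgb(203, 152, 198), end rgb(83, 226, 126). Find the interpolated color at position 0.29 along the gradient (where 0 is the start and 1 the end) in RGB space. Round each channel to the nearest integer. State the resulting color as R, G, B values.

R = 203 + 0.29 × (83 − 203) = 203 + 0.29 × -120 = 168.2 → 168
G = 152 + 0.29 × (226 − 152) = 152 + 0.29 × 74 = 173.46 → 173
B = 198 + 0.29 × (126 − 198) = 198 + 0.29 × -72 = 177.12 → 177

(168, 173, 177)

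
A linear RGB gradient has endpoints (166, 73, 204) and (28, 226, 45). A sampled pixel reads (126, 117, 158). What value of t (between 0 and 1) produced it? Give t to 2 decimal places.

Invert the lerp on the B channel (largest span, 159): t = (158 − 204) / (45 − 204) = -46/-159 = 0.28931.
Check on R: (126 − 166)/(28 − 166) = 0.2899 ✓

0.29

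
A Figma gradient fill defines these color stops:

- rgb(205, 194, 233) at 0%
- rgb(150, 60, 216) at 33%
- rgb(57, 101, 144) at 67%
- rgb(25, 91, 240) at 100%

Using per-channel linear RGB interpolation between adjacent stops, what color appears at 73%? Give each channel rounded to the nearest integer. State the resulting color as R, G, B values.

73% lies between the 67% and 100% stops, so the local fraction is t = (73 − 67)/(100 − 67) = 6/33 ≈ 0.1818.
R = 57 + 0.1818 × (25 − 57) = 51.182 → 51
G = 101 + 0.1818 × (91 − 101) = 99.182 → 99
B = 144 + 0.1818 × (240 − 144) = 161.453 → 161

(51, 99, 161)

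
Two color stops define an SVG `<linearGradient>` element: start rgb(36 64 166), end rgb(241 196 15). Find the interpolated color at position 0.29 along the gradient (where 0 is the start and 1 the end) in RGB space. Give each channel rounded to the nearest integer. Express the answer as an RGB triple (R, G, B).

R = 36 + 0.29 × (241 − 36) = 36 + 0.29 × 205 = 95.45 → 95
G = 64 + 0.29 × (196 − 64) = 64 + 0.29 × 132 = 102.28 → 102
B = 166 + 0.29 × (15 − 166) = 166 + 0.29 × -151 = 122.21 → 122
So the blended color is (95, 102, 122), about #5f667a.

(95, 102, 122)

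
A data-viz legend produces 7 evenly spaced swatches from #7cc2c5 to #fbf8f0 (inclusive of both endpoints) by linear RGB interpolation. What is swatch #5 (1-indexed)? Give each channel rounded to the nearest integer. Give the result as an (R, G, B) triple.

With 7 swatches and endpoints inclusive, swatch 5 sits at t = (5 − 1)/(7 − 1) = 4/6 ≈ 0.6667.
#7cc2c5 → (124, 194, 197); #fbf8f0 → (251, 248, 240).
R = 124 + 0.6667 × (251 − 124) = 208.671 → 209
G = 194 + 0.6667 × (248 − 194) = 230.002 → 230
B = 197 + 0.6667 × (240 − 197) = 225.668 → 226

(209, 230, 226)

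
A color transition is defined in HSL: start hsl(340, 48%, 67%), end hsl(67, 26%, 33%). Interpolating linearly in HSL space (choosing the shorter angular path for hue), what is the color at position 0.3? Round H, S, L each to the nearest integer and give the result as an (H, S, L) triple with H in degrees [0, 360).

(6, 41, 57)

Hue: 67 − 340 = -273°, but |-273| > 180 so the shorter arc goes the other way: Δh = -273 + 360 = 87°.
H = 340 + 0.3 × (87) = 366.1 → 366 → 366 mod 360 = 6°
S = 48 + 0.3 × (26 − 48) = 41.4 → 41%
L = 67 + 0.3 × (33 − 67) = 56.8 → 57%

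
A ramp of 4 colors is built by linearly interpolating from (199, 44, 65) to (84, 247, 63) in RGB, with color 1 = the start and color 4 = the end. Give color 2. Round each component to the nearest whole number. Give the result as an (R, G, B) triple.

(161, 112, 64)

With 4 swatches and endpoints inclusive, swatch 2 sits at t = (2 − 1)/(4 − 1) = 1/3 ≈ 0.3333.
R = 199 + 0.3333 × (84 − 199) = 160.671 → 161
G = 44 + 0.3333 × (247 − 44) = 111.66 → 112
B = 65 + 0.3333 × (63 − 65) = 64.333 → 64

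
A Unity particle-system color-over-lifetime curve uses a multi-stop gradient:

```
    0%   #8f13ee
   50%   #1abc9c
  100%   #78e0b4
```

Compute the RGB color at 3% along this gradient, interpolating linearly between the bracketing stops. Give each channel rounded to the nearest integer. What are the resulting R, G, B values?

(136, 29, 233)

3% lies between the 0% and 50% stops, so the local fraction is t = (3 − 0)/(50 − 0) = 3/50 ≈ 0.06.
#8f13ee → (143, 19, 238); #1abc9c → (26, 188, 156).
R = 143 + 0.06 × (26 − 143) = 135.98 → 136
G = 19 + 0.06 × (188 − 19) = 29.14 → 29
B = 238 + 0.06 × (156 − 238) = 233.08 → 233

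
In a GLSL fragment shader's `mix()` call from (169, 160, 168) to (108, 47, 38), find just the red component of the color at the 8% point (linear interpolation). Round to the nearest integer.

164

R = 169 + 0.08 × (108 − 169) = 164.12 → 164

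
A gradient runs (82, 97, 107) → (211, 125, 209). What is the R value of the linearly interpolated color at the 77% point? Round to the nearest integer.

181

R = 82 + 0.77 × (211 − 82) = 181.33 → 181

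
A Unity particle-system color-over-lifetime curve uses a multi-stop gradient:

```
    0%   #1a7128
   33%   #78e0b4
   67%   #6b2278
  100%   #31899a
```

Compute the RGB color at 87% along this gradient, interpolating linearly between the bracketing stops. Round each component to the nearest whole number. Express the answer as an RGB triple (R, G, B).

(72, 96, 141)

87% lies between the 67% and 100% stops, so the local fraction is t = (87 − 67)/(100 − 67) = 20/33 ≈ 0.6061.
#6b2278 → (107, 34, 120); #31899a → (49, 137, 154).
R = 107 + 0.6061 × (49 − 107) = 71.846 → 72
G = 34 + 0.6061 × (137 − 34) = 96.428 → 96
B = 120 + 0.6061 × (154 − 120) = 140.607 → 141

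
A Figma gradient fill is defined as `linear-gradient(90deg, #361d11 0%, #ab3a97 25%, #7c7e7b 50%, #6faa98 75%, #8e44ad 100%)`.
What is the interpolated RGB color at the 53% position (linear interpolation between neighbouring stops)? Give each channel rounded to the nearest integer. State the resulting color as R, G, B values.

53% lies between the 50% and 75% stops, so the local fraction is t = (53 − 50)/(75 − 50) = 3/25 ≈ 0.12.
#7c7e7b → (124, 126, 123); #6faa98 → (111, 170, 152).
R = 124 + 0.12 × (111 − 124) = 122.44 → 122
G = 126 + 0.12 × (170 − 126) = 131.28 → 131
B = 123 + 0.12 × (152 − 123) = 126.48 → 126

(122, 131, 126)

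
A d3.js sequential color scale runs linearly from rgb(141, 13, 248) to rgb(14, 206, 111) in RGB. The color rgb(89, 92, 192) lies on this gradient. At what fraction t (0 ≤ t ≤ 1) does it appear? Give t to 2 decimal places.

Invert the lerp on the G channel (largest span, 193): t = (92 − 13) / (206 − 13) = 79/193 = 0.40933.
Check on R: (89 − 141)/(14 − 141) = 0.4094 ✓

0.41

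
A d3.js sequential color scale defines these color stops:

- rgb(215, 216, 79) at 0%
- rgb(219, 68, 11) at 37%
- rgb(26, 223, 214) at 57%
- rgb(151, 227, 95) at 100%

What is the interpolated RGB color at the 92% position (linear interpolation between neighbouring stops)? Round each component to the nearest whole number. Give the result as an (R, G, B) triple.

(128, 226, 117)

92% lies between the 57% and 100% stops, so the local fraction is t = (92 − 57)/(100 − 57) = 35/43 ≈ 0.814.
R = 26 + 0.814 × (151 − 26) = 127.75 → 128
G = 223 + 0.814 × (227 − 223) = 226.256 → 226
B = 214 + 0.814 × (95 − 214) = 117.134 → 117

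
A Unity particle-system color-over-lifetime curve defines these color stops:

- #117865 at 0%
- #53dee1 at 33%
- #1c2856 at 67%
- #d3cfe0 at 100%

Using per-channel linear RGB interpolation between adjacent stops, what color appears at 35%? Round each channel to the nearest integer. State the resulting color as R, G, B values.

(80, 211, 217)

35% lies between the 33% and 67% stops, so the local fraction is t = (35 − 33)/(67 − 33) = 2/34 ≈ 0.0588.
#53dee1 → (83, 222, 225); #1c2856 → (28, 40, 86).
R = 83 + 0.0588 × (28 − 83) = 79.766 → 80
G = 222 + 0.0588 × (40 − 222) = 211.298 → 211
B = 225 + 0.0588 × (86 − 225) = 216.827 → 217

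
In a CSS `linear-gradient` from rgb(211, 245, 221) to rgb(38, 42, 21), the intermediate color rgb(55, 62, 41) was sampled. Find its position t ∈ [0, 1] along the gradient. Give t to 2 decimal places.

0.90

Invert the lerp on the G channel (largest span, 203): t = (62 − 245) / (42 − 245) = -183/-203 = 0.90148.
Check on R: (55 − 211)/(38 − 211) = 0.9017 ✓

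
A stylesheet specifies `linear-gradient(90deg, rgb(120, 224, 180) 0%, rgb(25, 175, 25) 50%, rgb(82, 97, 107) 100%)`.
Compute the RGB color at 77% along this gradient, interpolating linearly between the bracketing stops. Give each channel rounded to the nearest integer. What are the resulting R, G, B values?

(56, 133, 69)

77% lies between the 50% and 100% stops, so the local fraction is t = (77 − 50)/(100 − 50) = 27/50 ≈ 0.54.
R = 25 + 0.54 × (82 − 25) = 55.78 → 56
G = 175 + 0.54 × (97 − 175) = 132.88 → 133
B = 25 + 0.54 × (107 − 25) = 69.28 → 69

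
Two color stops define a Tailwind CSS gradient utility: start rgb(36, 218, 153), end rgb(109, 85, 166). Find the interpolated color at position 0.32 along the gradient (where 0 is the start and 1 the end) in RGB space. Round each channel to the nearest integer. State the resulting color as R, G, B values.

(59, 175, 157)

R = 36 + 0.32 × (109 − 36) = 36 + 0.32 × 73 = 59.36 → 59
G = 218 + 0.32 × (85 − 218) = 218 + 0.32 × -133 = 175.44 → 175
B = 153 + 0.32 × (166 − 153) = 153 + 0.32 × 13 = 157.16 → 157
So the blended color is (59, 175, 157), about #3baf9d.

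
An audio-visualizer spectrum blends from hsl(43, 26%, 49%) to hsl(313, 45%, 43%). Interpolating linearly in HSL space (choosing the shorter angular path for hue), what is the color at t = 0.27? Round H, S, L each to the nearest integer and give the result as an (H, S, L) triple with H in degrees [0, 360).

Hue: 313 − 43 = 270°, but |270| > 180 so the shorter arc goes the other way: Δh = 270 − 360 = -90°.
H = 43 + 0.27 × (-90) = 18.7 → 19°
S = 26 + 0.27 × (45 − 26) = 31.13 → 31%
L = 49 + 0.27 × (43 − 49) = 47.38 → 47%

(19, 31, 47)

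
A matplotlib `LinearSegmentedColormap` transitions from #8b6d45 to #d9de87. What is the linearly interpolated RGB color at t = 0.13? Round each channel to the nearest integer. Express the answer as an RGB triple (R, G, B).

#8b6d45 → (139, 109, 69); #d9de87 → (217, 222, 135).
R = 139 + 0.13 × (217 − 139) = 139 + 0.13 × 78 = 149.14 → 149
G = 109 + 0.13 × (222 − 109) = 109 + 0.13 × 113 = 123.69 → 124
B = 69 + 0.13 × (135 − 69) = 69 + 0.13 × 66 = 77.58 → 78

(149, 124, 78)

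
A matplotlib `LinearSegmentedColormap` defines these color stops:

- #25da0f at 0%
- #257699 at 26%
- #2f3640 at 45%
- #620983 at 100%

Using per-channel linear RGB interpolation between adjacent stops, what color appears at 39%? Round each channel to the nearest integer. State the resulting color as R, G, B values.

39% lies between the 26% and 45% stops, so the local fraction is t = (39 − 26)/(45 − 26) = 13/19 ≈ 0.6842.
#257699 → (37, 118, 153); #2f3640 → (47, 54, 64).
R = 37 + 0.6842 × (47 − 37) = 43.842 → 44
G = 118 + 0.6842 × (54 − 118) = 74.211 → 74
B = 153 + 0.6842 × (64 − 153) = 92.106 → 92

(44, 74, 92)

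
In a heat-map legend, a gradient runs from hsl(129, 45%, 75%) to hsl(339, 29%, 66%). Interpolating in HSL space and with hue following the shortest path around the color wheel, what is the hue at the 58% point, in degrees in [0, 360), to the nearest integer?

42

Hue: 339 − 129 = 210°, but |210| > 180 so the shorter arc goes the other way: Δh = 210 − 360 = -150°.
H = 129 + 0.58 × (-150) = 42 → 42°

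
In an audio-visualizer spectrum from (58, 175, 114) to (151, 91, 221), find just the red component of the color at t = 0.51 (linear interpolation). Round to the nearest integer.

R = 58 + 0.51 × (151 − 58) = 105.43 → 105

105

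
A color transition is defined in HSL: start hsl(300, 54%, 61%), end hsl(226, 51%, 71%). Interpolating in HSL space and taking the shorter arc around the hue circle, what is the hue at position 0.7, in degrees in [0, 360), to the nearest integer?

Hue arc: Δh = 226 − 300 = -74° (|Δh| ≤ 180, already the shorter path).
H = 300 + 0.7 × (-74) = 248.2 → 248°

248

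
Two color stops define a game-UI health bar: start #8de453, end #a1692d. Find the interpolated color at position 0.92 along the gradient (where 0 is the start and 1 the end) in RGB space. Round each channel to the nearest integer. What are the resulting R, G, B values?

#8de453 → (141, 228, 83); #a1692d → (161, 105, 45).
R = 141 + 0.92 × (161 − 141) = 141 + 0.92 × 20 = 159.4 → 159
G = 228 + 0.92 × (105 − 228) = 228 + 0.92 × -123 = 114.84 → 115
B = 83 + 0.92 × (45 − 83) = 83 + 0.92 × -38 = 48.04 → 48

(159, 115, 48)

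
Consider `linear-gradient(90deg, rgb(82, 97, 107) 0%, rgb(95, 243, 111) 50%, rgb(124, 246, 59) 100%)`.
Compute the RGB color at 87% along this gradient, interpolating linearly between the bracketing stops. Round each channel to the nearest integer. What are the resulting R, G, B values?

87% lies between the 50% and 100% stops, so the local fraction is t = (87 − 50)/(100 − 50) = 37/50 ≈ 0.74.
R = 95 + 0.74 × (124 − 95) = 116.46 → 116
G = 243 + 0.74 × (246 − 243) = 245.22 → 245
B = 111 + 0.74 × (59 − 111) = 72.52 → 73

(116, 245, 73)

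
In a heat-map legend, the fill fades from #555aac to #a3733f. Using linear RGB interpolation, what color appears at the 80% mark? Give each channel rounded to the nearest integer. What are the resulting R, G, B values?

#555aac → (85, 90, 172); #a3733f → (163, 115, 63).
80% corresponds to t = 0.8.
R = 85 + 0.8 × (163 − 85) = 85 + 0.8 × 78 = 147.4 → 147
G = 90 + 0.8 × (115 − 90) = 90 + 0.8 × 25 = 110 → 110
B = 172 + 0.8 × (63 − 172) = 172 + 0.8 × -109 = 84.8 → 85
So the blended color is (147, 110, 85), about #936e55.

(147, 110, 85)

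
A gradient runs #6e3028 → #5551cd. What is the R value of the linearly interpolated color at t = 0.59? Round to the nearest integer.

R₁ = 110 (from #6e3028), R₂ = 85 (from #5551cd).
R = 110 + 0.59 × (85 − 110) = 95.25 → 95

95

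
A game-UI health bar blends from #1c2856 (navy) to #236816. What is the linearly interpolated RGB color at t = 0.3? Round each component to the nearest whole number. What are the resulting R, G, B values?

(30, 59, 67)

#1c2856 → (28, 40, 86); #236816 → (35, 104, 22).
R = 28 + 0.3 × (35 − 28) = 28 + 0.3 × 7 = 30.1 → 30
G = 40 + 0.3 × (104 − 40) = 40 + 0.3 × 64 = 59.2 → 59
B = 86 + 0.3 × (22 − 86) = 86 + 0.3 × -64 = 66.8 → 67
So the blended color is (30, 59, 67), about #1e3b43.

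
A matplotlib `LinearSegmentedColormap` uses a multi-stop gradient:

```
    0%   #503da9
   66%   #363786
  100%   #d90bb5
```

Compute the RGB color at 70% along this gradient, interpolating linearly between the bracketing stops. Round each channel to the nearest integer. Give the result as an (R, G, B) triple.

(73, 50, 140)

70% lies between the 66% and 100% stops, so the local fraction is t = (70 − 66)/(100 − 66) = 4/34 ≈ 0.1176.
#363786 → (54, 55, 134); #d90bb5 → (217, 11, 181).
R = 54 + 0.1176 × (217 − 54) = 73.169 → 73
G = 55 + 0.1176 × (11 − 55) = 49.826 → 50
B = 134 + 0.1176 × (181 − 134) = 139.527 → 140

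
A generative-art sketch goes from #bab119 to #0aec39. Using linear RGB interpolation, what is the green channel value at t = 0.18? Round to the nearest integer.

G₁ = 177 (from #bab119), G₂ = 236 (from #0aec39).
G = 177 + 0.18 × (236 − 177) = 187.62 → 188

188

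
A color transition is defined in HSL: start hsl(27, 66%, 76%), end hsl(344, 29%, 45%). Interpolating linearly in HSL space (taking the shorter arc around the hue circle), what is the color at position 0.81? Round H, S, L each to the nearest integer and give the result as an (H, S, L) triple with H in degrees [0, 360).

(352, 36, 51)

Hue: 344 − 27 = 317°, but |317| > 180 so the shorter arc goes the other way: Δh = 317 − 360 = -43°.
H = 27 + 0.81 × (-43) = -7.83 → -8 → -8 mod 360 = 352°
S = 66 + 0.81 × (29 − 66) = 36.03 → 36%
L = 76 + 0.81 × (45 − 76) = 50.89 → 51%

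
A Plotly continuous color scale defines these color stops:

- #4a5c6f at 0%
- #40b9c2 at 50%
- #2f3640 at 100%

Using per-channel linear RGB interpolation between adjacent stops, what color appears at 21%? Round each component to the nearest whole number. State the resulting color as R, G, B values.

21% lies between the 0% and 50% stops, so the local fraction is t = (21 − 0)/(50 − 0) = 21/50 ≈ 0.42.
#4a5c6f → (74, 92, 111); #40b9c2 → (64, 185, 194).
R = 74 + 0.42 × (64 − 74) = 69.8 → 70
G = 92 + 0.42 × (185 − 92) = 131.06 → 131
B = 111 + 0.42 × (194 − 111) = 145.86 → 146

(70, 131, 146)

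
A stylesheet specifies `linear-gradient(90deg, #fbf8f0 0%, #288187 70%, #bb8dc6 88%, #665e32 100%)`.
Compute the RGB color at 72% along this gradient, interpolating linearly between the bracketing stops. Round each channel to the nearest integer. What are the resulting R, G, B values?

72% lies between the 70% and 88% stops, so the local fraction is t = (72 − 70)/(88 − 70) = 2/18 ≈ 0.1111.
#288187 → (40, 129, 135); #bb8dc6 → (187, 141, 198).
R = 40 + 0.1111 × (187 − 40) = 56.332 → 56
G = 129 + 0.1111 × (141 − 129) = 130.333 → 130
B = 135 + 0.1111 × (198 − 135) = 141.999 → 142

(56, 130, 142)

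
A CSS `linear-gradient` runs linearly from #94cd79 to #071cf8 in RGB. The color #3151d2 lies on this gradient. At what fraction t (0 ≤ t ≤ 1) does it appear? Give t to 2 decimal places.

Invert the lerp on the G channel (largest span, 177): t = (81 − 205) / (28 − 205) = -124/-177 = 0.70056.
Check on R: (49 − 148)/(7 − 148) = 0.7021 ✓

0.70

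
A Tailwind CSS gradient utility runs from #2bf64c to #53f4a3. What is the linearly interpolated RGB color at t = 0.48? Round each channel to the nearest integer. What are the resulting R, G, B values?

#2bf64c → (43, 246, 76); #53f4a3 → (83, 244, 163).
R = 43 + 0.48 × (83 − 43) = 43 + 0.48 × 40 = 62.2 → 62
G = 246 + 0.48 × (244 − 246) = 246 + 0.48 × -2 = 245.04 → 245
B = 76 + 0.48 × (163 − 76) = 76 + 0.48 × 87 = 117.76 → 118

(62, 245, 118)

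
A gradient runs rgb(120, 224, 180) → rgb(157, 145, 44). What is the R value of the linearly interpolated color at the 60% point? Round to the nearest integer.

R = 120 + 0.6 × (157 − 120) = 142.2 → 142

142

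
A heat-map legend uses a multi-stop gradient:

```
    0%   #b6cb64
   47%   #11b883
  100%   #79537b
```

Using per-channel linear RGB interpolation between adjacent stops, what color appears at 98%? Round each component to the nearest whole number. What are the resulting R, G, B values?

(117, 87, 123)

98% lies between the 47% and 100% stops, so the local fraction is t = (98 − 47)/(100 − 47) = 51/53 ≈ 0.9623.
#11b883 → (17, 184, 131); #79537b → (121, 83, 123).
R = 17 + 0.9623 × (121 − 17) = 117.079 → 117
G = 184 + 0.9623 × (83 − 184) = 86.808 → 87
B = 131 + 0.9623 × (123 − 131) = 123.302 → 123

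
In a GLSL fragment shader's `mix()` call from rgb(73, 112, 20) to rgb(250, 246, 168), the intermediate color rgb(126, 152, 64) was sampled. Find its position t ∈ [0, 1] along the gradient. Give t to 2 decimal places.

Invert the lerp on the R channel (largest span, 177): t = (126 − 73) / (250 − 73) = 53/177 = 0.29944.
Check on G: (152 − 112)/(246 − 112) = 0.2985 ✓

0.30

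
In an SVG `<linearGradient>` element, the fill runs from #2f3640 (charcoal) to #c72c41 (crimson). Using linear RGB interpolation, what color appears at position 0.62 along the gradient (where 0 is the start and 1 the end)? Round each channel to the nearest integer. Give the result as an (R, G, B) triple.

#2f3640 → (47, 54, 64); #c72c41 → (199, 44, 65).
R = 47 + 0.62 × (199 − 47) = 47 + 0.62 × 152 = 141.24 → 141
G = 54 + 0.62 × (44 − 54) = 54 + 0.62 × -10 = 47.8 → 48
B = 64 + 0.62 × (65 − 64) = 64 + 0.62 × 1 = 64.62 → 65
So the blended color is (141, 48, 65), about #8d3041.

(141, 48, 65)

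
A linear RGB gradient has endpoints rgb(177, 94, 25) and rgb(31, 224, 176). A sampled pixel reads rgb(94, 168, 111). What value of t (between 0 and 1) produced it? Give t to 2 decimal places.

0.57

Invert the lerp on the B channel (largest span, 151): t = (111 − 25) / (176 − 25) = 86/151 = 0.56954.
Check on R: (94 − 177)/(31 − 177) = 0.5685 ✓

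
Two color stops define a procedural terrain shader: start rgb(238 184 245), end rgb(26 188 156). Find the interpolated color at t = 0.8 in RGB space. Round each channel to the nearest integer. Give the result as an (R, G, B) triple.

R = 238 + 0.8 × (26 − 238) = 238 + 0.8 × -212 = 68.4 → 68
G = 184 + 0.8 × (188 − 184) = 184 + 0.8 × 4 = 187.2 → 187
B = 245 + 0.8 × (156 − 245) = 245 + 0.8 × -89 = 173.8 → 174

(68, 187, 174)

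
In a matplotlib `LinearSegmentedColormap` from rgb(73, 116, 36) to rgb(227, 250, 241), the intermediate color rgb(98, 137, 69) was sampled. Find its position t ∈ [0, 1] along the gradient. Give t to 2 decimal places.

0.16

Invert the lerp on the B channel (largest span, 205): t = (69 − 36) / (241 − 36) = 33/205 = 0.16098.
Check on R: (98 − 73)/(227 − 73) = 0.1623 ✓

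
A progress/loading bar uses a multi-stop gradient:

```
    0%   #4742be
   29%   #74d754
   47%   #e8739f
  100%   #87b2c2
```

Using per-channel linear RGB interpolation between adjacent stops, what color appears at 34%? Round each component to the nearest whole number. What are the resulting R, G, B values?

34% lies between the 29% and 47% stops, so the local fraction is t = (34 − 29)/(47 − 29) = 5/18 ≈ 0.2778.
#74d754 → (116, 215, 84); #e8739f → (232, 115, 159).
R = 116 + 0.2778 × (232 − 116) = 148.225 → 148
G = 215 + 0.2778 × (115 − 215) = 187.22 → 187
B = 84 + 0.2778 × (159 − 84) = 104.835 → 105

(148, 187, 105)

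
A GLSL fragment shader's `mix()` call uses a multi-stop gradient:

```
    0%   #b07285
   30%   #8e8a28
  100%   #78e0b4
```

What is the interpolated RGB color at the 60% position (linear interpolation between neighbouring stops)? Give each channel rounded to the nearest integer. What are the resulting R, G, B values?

(133, 175, 100)

60% lies between the 30% and 100% stops, so the local fraction is t = (60 − 30)/(100 − 30) = 30/70 ≈ 0.4286.
#8e8a28 → (142, 138, 40); #78e0b4 → (120, 224, 180).
R = 142 + 0.4286 × (120 − 142) = 132.571 → 133
G = 138 + 0.4286 × (224 − 138) = 174.86 → 175
B = 40 + 0.4286 × (180 − 40) = 100.004 → 100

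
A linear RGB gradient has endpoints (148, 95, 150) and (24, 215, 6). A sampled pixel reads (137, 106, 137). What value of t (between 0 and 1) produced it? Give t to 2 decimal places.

0.09

Invert the lerp on the B channel (largest span, 144): t = (137 − 150) / (6 − 150) = -13/-144 = 0.090278.
Check on R: (137 − 148)/(24 − 148) = 0.08871 ✓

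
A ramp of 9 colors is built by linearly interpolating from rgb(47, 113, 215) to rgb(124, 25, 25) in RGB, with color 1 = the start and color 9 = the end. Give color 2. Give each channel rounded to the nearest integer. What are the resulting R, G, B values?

(57, 102, 191)

With 9 swatches and endpoints inclusive, swatch 2 sits at t = (2 − 1)/(9 − 1) = 1/8 ≈ 0.125.
R = 47 + 0.125 × (124 − 47) = 56.625 → 57
G = 113 + 0.125 × (25 − 113) = 102 → 102
B = 215 + 0.125 × (25 − 215) = 191.25 → 191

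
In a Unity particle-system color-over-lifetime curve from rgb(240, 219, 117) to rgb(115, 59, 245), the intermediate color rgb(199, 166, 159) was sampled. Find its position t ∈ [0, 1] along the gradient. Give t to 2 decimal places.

Invert the lerp on the G channel (largest span, 160): t = (166 − 219) / (59 − 219) = -53/-160 = 0.33125.
Check on R: (199 − 240)/(115 − 240) = 0.328 ✓

0.33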